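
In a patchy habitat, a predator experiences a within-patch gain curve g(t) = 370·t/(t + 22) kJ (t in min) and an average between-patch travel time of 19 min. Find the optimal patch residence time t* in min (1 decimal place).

Optimal t* satisfies g'(t*) = g(t*)/(T + t*).
g'(t) = 370·22/(t + 22)². Setting 370·22/(t+22)² = 370t/[(t+22)(19+t)] gives 22(19+t) = t(t+22), so t² = 22×19 = 418.
t* = √418 = 20.45 min.

20.4 min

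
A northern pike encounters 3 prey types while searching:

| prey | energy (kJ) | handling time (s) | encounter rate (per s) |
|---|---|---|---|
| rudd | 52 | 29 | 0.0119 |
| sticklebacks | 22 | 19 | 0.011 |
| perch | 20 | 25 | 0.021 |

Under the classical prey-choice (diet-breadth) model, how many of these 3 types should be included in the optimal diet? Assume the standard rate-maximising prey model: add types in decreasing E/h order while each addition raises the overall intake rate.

E/h in descending order: rudd 1.79, sticklebacks 1.16, perch 0.8 kJ/s. The optimal diet is the largest prefix of this list for which every included type satisfies E_i/h_i > R on the types above it.
Rate on top 1: 0.46. sticklebacks: 1.16 > 0.46 → include.
Rate on top 2: 0.5539. perch: 0.8 > 0.5539 → include.
Optimal diet: rudd, sticklebacks, perch — 3 of 3 types.

3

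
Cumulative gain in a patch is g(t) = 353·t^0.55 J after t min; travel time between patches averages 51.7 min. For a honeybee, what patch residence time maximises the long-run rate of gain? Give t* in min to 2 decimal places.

63.19 min

Maximise g(t)/(T+t): set derivative to zero → g'(t)(T+t) = g(t).
g'(t) = 0.55·353·t^-0.45. Setting 0.55·353·t^-0.45 = 353·t^0.55/(51.7+t) gives 0.55(51.7+t) = t, so 0.45·t = 0.55×51.7.
t* = 0.55×51.7/0.45 = 63.19 min.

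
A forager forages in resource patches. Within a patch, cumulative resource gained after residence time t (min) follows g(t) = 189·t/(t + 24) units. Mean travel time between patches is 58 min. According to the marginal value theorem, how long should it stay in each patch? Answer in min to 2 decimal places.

37.31 min

Maximise g(t)/(T+t): set derivative to zero → g'(t)(T+t) = g(t).
g'(t) = 189·24/(t + 24)². Setting 189·24/(t+24)² = 189t/[(t+24)(58+t)] gives 24(58+t) = t(t+24), so t² = 24×58 = 1392.
t* = √1392 = 37.31 min.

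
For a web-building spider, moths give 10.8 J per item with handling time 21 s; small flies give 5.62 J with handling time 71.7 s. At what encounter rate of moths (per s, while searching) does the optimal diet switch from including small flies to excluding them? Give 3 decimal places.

Drop small flies once their profitability E₂/h₂ falls below the rate achievable on moths alone: E₂/h₂ = λE₁/(1 + λh₁).
Solve for λ: λE₁h₂ = E₂(1 + λh₁) → λ(E₁h₂ − E₂h₁) = E₂ → λ = E₂/(E₁h₂ − E₂h₁).
λ = 5.62/(10.8×71.7 − 5.62×21) = 5.62/656.3 = 0.008563 per s.

0.009 per s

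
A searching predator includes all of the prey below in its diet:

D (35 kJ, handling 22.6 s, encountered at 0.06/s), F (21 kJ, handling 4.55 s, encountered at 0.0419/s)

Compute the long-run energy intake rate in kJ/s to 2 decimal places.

R = (0.06×35 + 0.0419×21) / (1 + 0.06×22.6 + 0.0419×4.55) = 2.98/2.547 = 1.17 kJ/s.

1.17 kJ/s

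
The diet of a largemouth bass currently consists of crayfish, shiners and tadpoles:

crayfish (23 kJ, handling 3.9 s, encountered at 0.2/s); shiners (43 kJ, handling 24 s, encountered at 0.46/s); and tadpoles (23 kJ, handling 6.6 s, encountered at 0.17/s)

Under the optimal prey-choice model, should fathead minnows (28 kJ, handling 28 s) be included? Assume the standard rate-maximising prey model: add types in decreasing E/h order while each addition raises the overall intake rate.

Current rate: (0.2×23 + 0.46×43 + 0.17×23)/(1 + 0.2×3.9 + 0.46×24 + 0.17×6.6) = 2.029 kJ/s.
Profitability of fathead minnows: 28/28 = 1 kJ/s.
Since 1 < R, time spent handling fathead minnows is better spent searching.

No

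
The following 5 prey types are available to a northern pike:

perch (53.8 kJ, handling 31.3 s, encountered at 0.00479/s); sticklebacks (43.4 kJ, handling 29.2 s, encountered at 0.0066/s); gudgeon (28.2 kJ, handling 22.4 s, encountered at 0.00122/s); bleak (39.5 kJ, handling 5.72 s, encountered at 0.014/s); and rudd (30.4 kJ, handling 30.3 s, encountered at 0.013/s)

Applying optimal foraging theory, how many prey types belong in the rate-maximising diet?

5

Rank by E/h (kJ/s): bleak 6.91, perch 1.72, sticklebacks 1.49, gudgeon 1.26, rudd 1. Include each in turn until the next type's E/h falls below the running intake rate.
Rate on top 1: 0.512. perch: 1.72 > 0.512 → include.
Rate on top 2: 0.6591. sticklebacks: 1.49 > 0.6591 → include.
Rate on top 3: 0.7712. gudgeon: 1.26 > 0.7712 → include.
Rate on top 4: 0.7803. rudd: 1 > 0.7803 → include.
Optimal diet: bleak, perch, sticklebacks, gudgeon, rudd — 5 of 5 types.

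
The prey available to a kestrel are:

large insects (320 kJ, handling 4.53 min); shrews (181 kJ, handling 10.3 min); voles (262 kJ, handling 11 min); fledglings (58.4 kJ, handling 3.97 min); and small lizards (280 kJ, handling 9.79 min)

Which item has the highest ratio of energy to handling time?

large insects

Profitability E/h (kJ/min): large insects = 320/4.53 = 70.6, shrews = 181/10.3 = 17.6, voles = 262/11 = 23.8, fledglings = 58.4/3.97 = 14.7, small lizards = 280/9.79 = 28.6.
Ranked: large insects > small lizards > voles > shrews > fledglings.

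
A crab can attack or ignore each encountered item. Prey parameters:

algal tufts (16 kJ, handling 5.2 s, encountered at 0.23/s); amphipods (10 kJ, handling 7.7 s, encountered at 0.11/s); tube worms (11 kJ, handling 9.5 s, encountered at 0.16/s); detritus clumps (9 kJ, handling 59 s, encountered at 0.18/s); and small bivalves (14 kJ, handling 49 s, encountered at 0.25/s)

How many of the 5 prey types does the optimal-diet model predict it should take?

Rank by E/h (kJ/s): algal tufts 3.08, amphipods 1.3, tube worms 1.16, small bivalves 0.286, detritus clumps 0.153. Include each in turn until the next type's E/h falls below the running intake rate.
Rate on top 1: 1.676. amphipods: 1.3 < 1.676 → exclude; stop.
Optimal diet: algal tufts — 1 of 5 types.

1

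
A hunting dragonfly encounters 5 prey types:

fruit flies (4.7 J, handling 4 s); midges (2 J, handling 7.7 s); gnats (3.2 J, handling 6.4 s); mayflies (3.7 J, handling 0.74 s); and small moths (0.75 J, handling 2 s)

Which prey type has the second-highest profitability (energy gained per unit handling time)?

Profitability E/h (J/s): fruit flies = 4.7/4 = 1.18, midges = 2/7.7 = 0.26, gnats = 3.2/6.4 = 0.5, mayflies = 3.7/0.74 = 5, small moths = 0.75/2 = 0.375.
Ranked: mayflies > fruit flies > gnats > small moths > midges.

fruit flies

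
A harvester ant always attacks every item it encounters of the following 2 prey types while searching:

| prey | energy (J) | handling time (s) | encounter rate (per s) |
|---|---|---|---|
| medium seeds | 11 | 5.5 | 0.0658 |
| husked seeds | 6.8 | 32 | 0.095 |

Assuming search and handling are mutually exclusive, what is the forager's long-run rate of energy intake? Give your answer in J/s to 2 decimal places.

0.31 J/s

R = (0.0658×11 + 0.095×6.8) / (1 + 0.0658×5.5 + 0.095×32) = 1.37/4.402 = 0.3112 J/s.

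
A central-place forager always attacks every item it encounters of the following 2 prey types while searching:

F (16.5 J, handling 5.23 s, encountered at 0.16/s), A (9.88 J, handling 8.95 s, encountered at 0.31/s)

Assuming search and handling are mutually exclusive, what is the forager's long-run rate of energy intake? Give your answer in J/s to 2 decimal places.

R = (0.16×16.5 + 0.31×9.88) / (1 + 0.16×5.23 + 0.31×8.95) = 5.703/4.611 = 1.237 J/s.

1.24 J/s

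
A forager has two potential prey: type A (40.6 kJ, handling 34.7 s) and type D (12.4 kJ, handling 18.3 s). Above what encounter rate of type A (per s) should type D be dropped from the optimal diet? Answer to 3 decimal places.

At the threshold, the rate on type A alone equals the profitability of type D: λ·40.6/(1 + λ·34.7) = 12.4/18.3 = 0.6776.
Rearranging, λ(40.6 − 0.6776×34.7) = 0.6776, so λ = 0.6776/17.09 = 0.03965 per s.

0.040 per s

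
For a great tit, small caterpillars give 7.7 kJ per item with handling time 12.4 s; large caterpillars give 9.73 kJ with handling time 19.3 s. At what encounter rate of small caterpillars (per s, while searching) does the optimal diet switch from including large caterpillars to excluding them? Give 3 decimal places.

The zero-one rule: include large caterpillars iff E₂/h₂ > λE₁/(1+λh₁). Equality gives the switch point.
λE₁h₂ = E₂ + λE₂h₁ ⇒ λ = E₂/(E₁h₂ − E₂h₁) = 9.73/(148.6 − 120.7) = 0.348 per s.

0.348 per s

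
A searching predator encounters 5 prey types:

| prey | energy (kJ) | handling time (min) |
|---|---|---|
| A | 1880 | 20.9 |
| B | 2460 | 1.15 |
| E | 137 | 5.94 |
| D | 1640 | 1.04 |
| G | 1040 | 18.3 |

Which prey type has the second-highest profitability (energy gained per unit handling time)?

D

Profitability E/h (kJ/min): A = 1880/20.9 = 90, B = 2460/1.15 = 2.14e+03, E = 137/5.94 = 23.1, D = 1640/1.04 = 1.58e+03, G = 1040/18.3 = 56.8.
Ranked: B > D > A > G > E.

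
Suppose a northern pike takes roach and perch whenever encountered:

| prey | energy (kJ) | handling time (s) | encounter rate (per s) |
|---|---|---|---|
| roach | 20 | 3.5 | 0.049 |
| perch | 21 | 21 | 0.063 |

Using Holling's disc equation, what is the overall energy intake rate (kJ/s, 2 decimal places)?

0.92 kJ/s

R = (0.049×20 + 0.063×21) / (1 + 0.049×3.5 + 0.063×21) = 2.303/2.494 = 0.9232 kJ/s.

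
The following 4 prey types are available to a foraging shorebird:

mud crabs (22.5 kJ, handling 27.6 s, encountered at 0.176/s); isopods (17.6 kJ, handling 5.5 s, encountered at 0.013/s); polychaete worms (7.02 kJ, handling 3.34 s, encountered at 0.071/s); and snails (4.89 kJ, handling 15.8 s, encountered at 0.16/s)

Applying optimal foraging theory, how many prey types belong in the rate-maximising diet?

3

Rank by E/h (kJ/s): isopods 3.2, polychaete worms 2.1, mud crabs 0.815, snails 0.309. Include each in turn until the next type's E/h falls below the running intake rate.
Rate on top 1: 0.2135. polychaete worms: 2.1 > 0.2135 → include.
Rate on top 2: 0.5557. mud crabs: 0.815 > 0.5557 → include.
Rate on top 3: 0.7601. snails: 0.309 < 0.7601 → exclude; stop.
Optimal diet: isopods, polychaete worms, mud crabs — 3 of 4 types.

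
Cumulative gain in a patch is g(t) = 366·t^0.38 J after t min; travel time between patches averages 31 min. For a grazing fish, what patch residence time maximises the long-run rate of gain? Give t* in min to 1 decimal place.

By the marginal value theorem, leave when the instantaneous gain rate g'(t) equals the habitat-wide average g(t)/(T + t).
g'(t) = 0.38·366·t^-0.62. Setting 0.38·366·t^-0.62 = 366·t^0.38/(31+t) gives 0.38(31+t) = t, so 0.62·t = 0.38×31.
t* = 0.38×31/0.62 = 19 min.

19.0 min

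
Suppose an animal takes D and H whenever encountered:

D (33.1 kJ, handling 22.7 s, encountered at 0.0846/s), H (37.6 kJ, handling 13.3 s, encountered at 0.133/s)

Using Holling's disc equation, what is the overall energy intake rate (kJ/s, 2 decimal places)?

1.66 kJ/s

R = Σλ_iE_i / (1 + Σλ_ih_i)
Numerator: 0.0846×33.1 + 0.133×37.6 = 7.801
Denominator: 1 + 0.0846×22.7 + 0.133×13.3 = 4.689
R = 7.801/4.689 = 1.664 kJ/s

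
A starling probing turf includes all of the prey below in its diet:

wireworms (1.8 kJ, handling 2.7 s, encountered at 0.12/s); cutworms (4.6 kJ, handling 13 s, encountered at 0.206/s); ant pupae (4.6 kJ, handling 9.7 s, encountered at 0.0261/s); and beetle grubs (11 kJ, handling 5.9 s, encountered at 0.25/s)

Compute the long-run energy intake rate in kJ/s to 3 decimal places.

R = (0.12×1.8 + 0.206×4.6 + 0.0261×4.6 + 0.25×11) / (1 + 0.12×2.7 + 0.206×13 + 0.0261×9.7 + 0.25×5.9) = 4.034/5.73 = 0.7039 kJ/s.

0.704 kJ/s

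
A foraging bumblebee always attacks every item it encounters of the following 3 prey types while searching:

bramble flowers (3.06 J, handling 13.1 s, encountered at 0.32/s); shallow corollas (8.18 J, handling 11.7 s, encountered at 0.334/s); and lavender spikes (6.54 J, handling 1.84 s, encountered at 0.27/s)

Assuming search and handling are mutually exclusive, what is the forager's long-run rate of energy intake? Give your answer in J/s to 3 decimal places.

R = (0.32×3.06 + 0.334×8.18 + 0.27×6.54) / (1 + 0.32×13.1 + 0.334×11.7 + 0.27×1.84) = 5.477/9.597 = 0.5707 J/s.

0.571 J/s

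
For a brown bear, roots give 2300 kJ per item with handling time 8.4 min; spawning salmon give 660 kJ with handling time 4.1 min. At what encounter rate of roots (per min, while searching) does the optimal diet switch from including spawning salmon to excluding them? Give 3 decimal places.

The zero-one rule: include spawning salmon iff E₂/h₂ > λE₁/(1+λh₁). Equality gives the switch point.
λE₁h₂ = E₂ + λE₂h₁ ⇒ λ = E₂/(E₁h₂ − E₂h₁) = 660/(9430 − 5544) = 0.1698 per min.

0.170 per min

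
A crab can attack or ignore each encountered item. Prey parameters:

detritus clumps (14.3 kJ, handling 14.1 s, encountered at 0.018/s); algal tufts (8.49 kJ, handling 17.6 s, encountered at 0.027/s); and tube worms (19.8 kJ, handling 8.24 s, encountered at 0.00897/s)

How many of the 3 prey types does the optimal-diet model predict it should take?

Rank by E/h (kJ/s): tube worms 2.4, detritus clumps 1.01, algal tufts 0.482. Include each in turn until the next type's E/h falls below the running intake rate.
Rate on top 1: 0.1654. detritus clumps: 1.01 > 0.1654 → include.
Rate on top 2: 0.3276. algal tufts: 0.482 > 0.3276 → include.
Optimal diet: tube worms, detritus clumps, algal tufts — 3 of 3 types.

3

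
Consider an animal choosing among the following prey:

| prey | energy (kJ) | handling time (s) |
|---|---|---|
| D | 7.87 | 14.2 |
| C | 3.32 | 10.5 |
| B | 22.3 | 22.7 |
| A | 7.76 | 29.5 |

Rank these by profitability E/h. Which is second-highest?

Profitability E/h (kJ/s): D = 7.87/14.2 = 0.554, C = 3.32/10.5 = 0.316, B = 22.3/22.7 = 0.982, A = 7.76/29.5 = 0.263.
Ranked: B > D > C > A.

D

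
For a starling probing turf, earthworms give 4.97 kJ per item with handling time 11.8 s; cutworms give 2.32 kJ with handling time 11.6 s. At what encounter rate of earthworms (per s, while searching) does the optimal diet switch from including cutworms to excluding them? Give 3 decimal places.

Drop cutworms once their profitability E₂/h₂ falls below the rate achievable on earthworms alone: E₂/h₂ = λE₁/(1 + λh₁).
Solve for λ: λE₁h₂ = E₂(1 + λh₁) → λ(E₁h₂ − E₂h₁) = E₂ → λ = E₂/(E₁h₂ − E₂h₁).
λ = 2.32/(4.97×11.6 − 2.32×11.8) = 2.32/30.28 = 0.07663 per s.

0.077 per s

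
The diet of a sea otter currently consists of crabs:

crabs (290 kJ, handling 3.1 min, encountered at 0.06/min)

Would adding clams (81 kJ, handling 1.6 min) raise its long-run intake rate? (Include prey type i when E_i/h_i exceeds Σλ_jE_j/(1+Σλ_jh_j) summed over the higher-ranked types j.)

Yes

Current rate: (0.06×290)/(1 + 0.06×3.1) = 14.67 kJ/min.
clams: E/h = 81/1.6 = 50.62 kJ/min.
50.62 > 14.67, so adding clams raises the average — include it.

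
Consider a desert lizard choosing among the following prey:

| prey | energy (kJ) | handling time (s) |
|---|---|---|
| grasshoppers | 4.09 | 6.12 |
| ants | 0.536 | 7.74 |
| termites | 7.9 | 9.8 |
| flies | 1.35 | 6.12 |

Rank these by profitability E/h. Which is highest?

Profitability E/h (kJ/s): grasshoppers = 4.09/6.12 = 0.668, ants = 0.536/7.74 = 0.0693, termites = 7.9/9.8 = 0.806, flies = 1.35/6.12 = 0.221.
Ranked: termites > grasshoppers > flies > ants.

termites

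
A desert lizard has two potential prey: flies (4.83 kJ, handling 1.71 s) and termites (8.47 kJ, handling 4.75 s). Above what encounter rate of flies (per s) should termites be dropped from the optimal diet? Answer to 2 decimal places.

1.00 per s

At the threshold, the rate on flies alone equals the profitability of termites: λ·4.83/(1 + λ·1.71) = 8.47/4.75 = 1.783.
Rearranging, λ(4.83 − 1.783×1.71) = 1.783, so λ = 1.783/1.781 = 1.001 per s.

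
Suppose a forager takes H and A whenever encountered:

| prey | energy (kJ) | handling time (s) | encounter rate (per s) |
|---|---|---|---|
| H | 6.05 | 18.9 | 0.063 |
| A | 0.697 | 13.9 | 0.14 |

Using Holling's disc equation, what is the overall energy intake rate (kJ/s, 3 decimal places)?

R = (0.063×6.05 + 0.14×0.697) / (1 + 0.063×18.9 + 0.14×13.9) = 0.4787/4.137 = 0.1157 kJ/s.

0.116 kJ/s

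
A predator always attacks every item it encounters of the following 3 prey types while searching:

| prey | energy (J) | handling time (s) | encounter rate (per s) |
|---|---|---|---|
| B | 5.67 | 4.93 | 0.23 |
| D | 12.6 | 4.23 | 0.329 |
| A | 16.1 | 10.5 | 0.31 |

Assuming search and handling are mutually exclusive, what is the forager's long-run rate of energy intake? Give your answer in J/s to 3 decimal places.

1.540 J/s

R = Σλ_iE_i / (1 + Σλ_ih_i)
Numerator: 0.23×5.67 + 0.329×12.6 + 0.31×16.1 = 10.44
Denominator: 1 + 0.23×4.93 + 0.329×4.23 + 0.31×10.5 = 6.781
R = 10.44/6.781 = 1.54 J/s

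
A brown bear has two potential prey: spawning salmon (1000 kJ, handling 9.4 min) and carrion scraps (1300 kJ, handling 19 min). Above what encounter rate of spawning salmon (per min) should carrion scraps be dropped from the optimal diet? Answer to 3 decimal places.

The zero-one rule: include carrion scraps iff E₂/h₂ > λE₁/(1+λh₁). Equality gives the switch point.
λE₁h₂ = E₂ + λE₂h₁ ⇒ λ = E₂/(E₁h₂ − E₂h₁) = 1300/(1.9e+04 − 1.222e+04) = 0.1917 per min.

0.192 per min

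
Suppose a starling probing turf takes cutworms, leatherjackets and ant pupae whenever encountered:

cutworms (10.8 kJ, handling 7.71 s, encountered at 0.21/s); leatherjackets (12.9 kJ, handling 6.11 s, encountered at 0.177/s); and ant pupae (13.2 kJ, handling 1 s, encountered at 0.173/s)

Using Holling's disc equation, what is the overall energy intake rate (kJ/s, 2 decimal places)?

1.76 kJ/s

R = Σλ_iE_i / (1 + Σλ_ih_i)
Numerator: 0.21×10.8 + 0.177×12.9 + 0.173×13.2 = 6.835
Denominator: 1 + 0.21×7.71 + 0.177×6.11 + 0.173×1 = 3.874
R = 6.835/3.874 = 1.764 kJ/s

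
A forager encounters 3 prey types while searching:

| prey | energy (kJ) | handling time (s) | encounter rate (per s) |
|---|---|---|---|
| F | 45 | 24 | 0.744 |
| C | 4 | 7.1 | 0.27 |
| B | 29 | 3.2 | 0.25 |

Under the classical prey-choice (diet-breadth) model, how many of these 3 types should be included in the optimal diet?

1

Rank by E/h (kJ/s): B 9.06, F 1.88, C 0.563. Include each in turn until the next type's E/h falls below the running intake rate.
Rate on top 1: 4.028. F: 1.88 < 4.028 → exclude; stop.
Optimal diet: B — 1 of 3 types.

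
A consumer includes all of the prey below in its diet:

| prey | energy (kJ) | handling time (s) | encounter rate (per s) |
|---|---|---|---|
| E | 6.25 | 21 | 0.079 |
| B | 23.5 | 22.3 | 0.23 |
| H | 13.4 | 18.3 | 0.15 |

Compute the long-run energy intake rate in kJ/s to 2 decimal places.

0.75 kJ/s

Energy encountered per unit search time: 0.079×6.25 + 0.23×23.5 + 0.15×13.4 = 7.909 kJ/s.
Handling time per unit search time: 0.079×21 + 0.23×22.3 + 0.15×18.3 = 9.533.
Rate = 7.909/(1 + 9.533) = 0.7509 kJ/s.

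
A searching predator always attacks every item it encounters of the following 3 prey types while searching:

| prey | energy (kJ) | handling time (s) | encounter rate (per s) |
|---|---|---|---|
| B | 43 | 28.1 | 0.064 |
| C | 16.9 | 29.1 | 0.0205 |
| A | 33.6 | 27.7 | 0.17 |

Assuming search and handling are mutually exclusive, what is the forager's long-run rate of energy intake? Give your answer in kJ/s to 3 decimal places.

R = (0.064×43 + 0.0205×16.9 + 0.17×33.6) / (1 + 0.064×28.1 + 0.0205×29.1 + 0.17×27.7) = 8.81/8.104 = 1.087 kJ/s.

1.087 kJ/s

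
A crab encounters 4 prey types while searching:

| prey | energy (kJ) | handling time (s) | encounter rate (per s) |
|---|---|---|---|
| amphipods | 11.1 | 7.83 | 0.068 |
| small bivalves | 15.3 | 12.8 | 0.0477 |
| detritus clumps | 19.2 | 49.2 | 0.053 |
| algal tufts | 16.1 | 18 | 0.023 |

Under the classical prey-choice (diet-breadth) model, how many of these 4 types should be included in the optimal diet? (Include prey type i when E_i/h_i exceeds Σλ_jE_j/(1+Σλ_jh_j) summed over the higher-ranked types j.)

3

Rank by E/h (kJ/s): amphipods 1.42, small bivalves 1.2, algal tufts 0.894, detritus clumps 0.39. Include each in turn until the next type's E/h falls below the running intake rate.
Rate on top 1: 0.4925. small bivalves: 1.2 > 0.4925 → include.
Rate on top 2: 0.6928. algal tufts: 0.894 > 0.6928 → include.
Rate on top 3: 0.7254. detritus clumps: 0.39 < 0.7254 → exclude; stop.
Optimal diet: amphipods, small bivalves, algal tufts — 3 of 4 types.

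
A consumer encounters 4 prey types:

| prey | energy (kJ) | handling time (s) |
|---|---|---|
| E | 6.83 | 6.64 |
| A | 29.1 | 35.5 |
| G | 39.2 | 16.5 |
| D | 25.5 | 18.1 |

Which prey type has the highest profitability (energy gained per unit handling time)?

Profitability E/h (kJ/s): E = 6.83/6.64 = 1.03, A = 29.1/35.5 = 0.82, G = 39.2/16.5 = 2.38, D = 25.5/18.1 = 1.41.
Ranked: G > D > E > A.

G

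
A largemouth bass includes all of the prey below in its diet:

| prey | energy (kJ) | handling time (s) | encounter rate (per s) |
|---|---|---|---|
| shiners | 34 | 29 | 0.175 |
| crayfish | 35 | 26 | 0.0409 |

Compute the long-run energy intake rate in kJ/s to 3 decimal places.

R = Σλ_iE_i / (1 + Σλ_ih_i)
Numerator: 0.175×34 + 0.0409×35 = 7.381
Denominator: 1 + 0.175×29 + 0.0409×26 = 7.138
R = 7.381/7.138 = 1.034 kJ/s

1.034 kJ/s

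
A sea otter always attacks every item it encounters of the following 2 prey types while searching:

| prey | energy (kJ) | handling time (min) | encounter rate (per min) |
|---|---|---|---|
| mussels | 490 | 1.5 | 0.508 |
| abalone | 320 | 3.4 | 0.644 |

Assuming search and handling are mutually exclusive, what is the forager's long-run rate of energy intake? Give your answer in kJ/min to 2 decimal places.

115.14 kJ/min

R = Σλ_iE_i / (1 + Σλ_ih_i)
Numerator: 0.508×490 + 0.644×320 = 455
Denominator: 1 + 0.508×1.5 + 0.644×3.4 = 3.952
R = 455/3.952 = 115.1 kJ/min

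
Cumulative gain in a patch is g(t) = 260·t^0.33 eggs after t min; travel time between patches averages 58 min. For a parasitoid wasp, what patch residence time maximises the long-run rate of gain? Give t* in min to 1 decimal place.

Optimal t* satisfies g'(t*) = g(t*)/(T + t*).
g'(t) = 0.33·260·t^-0.67. Setting 0.33·260·t^-0.67 = 260·t^0.33/(58+t) gives 0.33(58+t) = t, so 0.67·t = 0.33×58.
t* = 0.33×58/0.67 = 28.57 min.

28.6 min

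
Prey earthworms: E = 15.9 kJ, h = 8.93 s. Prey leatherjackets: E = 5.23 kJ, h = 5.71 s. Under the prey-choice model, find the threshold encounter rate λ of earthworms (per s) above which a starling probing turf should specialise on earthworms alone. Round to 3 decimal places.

At the threshold, the rate on earthworms alone equals the profitability of leatherjackets: λ·15.9/(1 + λ·8.93) = 5.23/5.71 = 0.9159.
Rearranging, λ(15.9 − 0.9159×8.93) = 0.9159, so λ = 0.9159/7.721 = 0.1186 per s.

0.119 per s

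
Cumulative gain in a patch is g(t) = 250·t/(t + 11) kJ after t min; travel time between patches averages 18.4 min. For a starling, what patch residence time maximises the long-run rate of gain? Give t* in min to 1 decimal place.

Optimal t* satisfies g'(t*) = g(t*)/(T + t*).
g'(t) = 250·11/(t + 11)². Setting 250·11/(t+11)² = 250t/[(t+11)(18.4+t)] gives 11(18.4+t) = t(t+11), so t² = 11×18.4 = 202.4.
t* = √202.4 = 14.23 min.

14.2 min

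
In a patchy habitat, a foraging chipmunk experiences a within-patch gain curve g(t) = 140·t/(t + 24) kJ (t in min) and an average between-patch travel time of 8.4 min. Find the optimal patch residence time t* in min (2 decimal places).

Maximise g(t)/(T+t): set derivative to zero → g'(t)(T+t) = g(t).
g'(t) = 140·24/(t + 24)². Setting 140·24/(t+24)² = 140t/[(t+24)(8.4+t)] gives 24(8.4+t) = t(t+24), so t² = 24×8.4 = 201.6.
t* = √201.6 = 14.2 min.

14.20 min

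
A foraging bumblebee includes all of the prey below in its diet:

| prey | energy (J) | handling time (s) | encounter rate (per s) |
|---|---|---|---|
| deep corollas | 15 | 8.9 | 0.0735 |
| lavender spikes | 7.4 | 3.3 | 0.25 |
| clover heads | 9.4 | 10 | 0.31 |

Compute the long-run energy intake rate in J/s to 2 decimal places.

Energy encountered per unit search time: 0.0735×15 + 0.25×7.4 + 0.31×9.4 = 5.867 J/s.
Handling time per unit search time: 0.0735×8.9 + 0.25×3.3 + 0.31×10 = 4.579.
Rate = 5.867/(1 + 4.579) = 1.052 J/s.

1.05 J/s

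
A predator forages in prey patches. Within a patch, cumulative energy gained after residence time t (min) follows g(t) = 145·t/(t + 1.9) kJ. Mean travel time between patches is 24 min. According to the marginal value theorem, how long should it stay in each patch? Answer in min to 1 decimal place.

Optimal t* satisfies g'(t*) = g(t*)/(T + t*).
g'(t) = 145·1.9/(t + 1.9)². Setting 145·1.9/(t+1.9)² = 145t/[(t+1.9)(24+t)] gives 1.9(24+t) = t(t+1.9), so t² = 1.9×24 = 45.6.
t* = √45.6 = 6.753 min.

6.8 min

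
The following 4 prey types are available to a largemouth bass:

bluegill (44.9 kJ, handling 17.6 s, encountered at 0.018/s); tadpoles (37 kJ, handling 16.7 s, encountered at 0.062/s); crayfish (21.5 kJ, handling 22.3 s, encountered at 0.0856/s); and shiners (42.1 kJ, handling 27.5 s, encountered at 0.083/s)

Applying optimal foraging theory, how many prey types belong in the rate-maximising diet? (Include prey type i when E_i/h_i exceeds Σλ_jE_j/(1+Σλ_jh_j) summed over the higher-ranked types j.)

3

Rank by E/h (kJ/s): bluegill 2.55, tadpoles 2.22, shiners 1.53, crayfish 0.964. Include each in turn until the next type's E/h falls below the running intake rate.
Rate on top 1: 0.6138. tadpoles: 2.22 > 0.6138 → include.
Rate on top 2: 1.319. shiners: 1.53 > 1.319 → include.
Rate on top 3: 1.423. crayfish: 0.964 < 1.423 → exclude; stop.
Optimal diet: bluegill, tadpoles, shiners — 3 of 4 types.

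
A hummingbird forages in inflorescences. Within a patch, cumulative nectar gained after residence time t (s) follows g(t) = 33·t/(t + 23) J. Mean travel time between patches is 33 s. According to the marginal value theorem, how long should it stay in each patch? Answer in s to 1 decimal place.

27.5 s

By the marginal value theorem, leave when the instantaneous gain rate g'(t) equals the habitat-wide average g(t)/(T + t).
g'(t) = 33·23/(t + 23)². Setting 33·23/(t+23)² = 33t/[(t+23)(33+t)] gives 23(33+t) = t(t+23), so t² = 23×33 = 759.
t* = √759 = 27.55 s.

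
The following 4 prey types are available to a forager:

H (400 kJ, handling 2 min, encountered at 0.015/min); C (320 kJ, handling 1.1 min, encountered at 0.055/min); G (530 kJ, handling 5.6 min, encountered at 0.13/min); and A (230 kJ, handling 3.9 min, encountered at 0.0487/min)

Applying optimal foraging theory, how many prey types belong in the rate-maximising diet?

Rank by E/h (kJ/min): C 291, H 200, G 94.6, A 59. Include each in turn until the next type's E/h falls below the running intake rate.
Rate on top 1: 16.6. H: 200 > 16.6 → include.
Rate on top 2: 21.64. G: 94.6 > 21.64 → include.
Rate on top 3: 50.87. A: 59 > 50.87 → include.
Optimal diet: C, H, G, A — 4 of 4 types.

4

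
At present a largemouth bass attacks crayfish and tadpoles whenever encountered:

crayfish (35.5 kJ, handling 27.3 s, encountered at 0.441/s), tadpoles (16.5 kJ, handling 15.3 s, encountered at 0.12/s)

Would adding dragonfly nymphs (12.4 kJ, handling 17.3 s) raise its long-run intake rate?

On crayfish and tadpoles alone, R = ΣλE/(1+Σλh) = 17.64/14.88 = 1.186 kJ/s.
dragonfly nymphs: E/h = 12.4/17.3 = 0.7168 kJ/s.
0.7168 < 1.186, so adding dragonfly nymphs would lower the average — exclude it.

No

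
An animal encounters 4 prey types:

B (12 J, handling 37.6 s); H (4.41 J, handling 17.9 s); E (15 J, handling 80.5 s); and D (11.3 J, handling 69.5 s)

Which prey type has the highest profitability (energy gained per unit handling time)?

B

In descending order of E/h:
B: 12/37.6 = 0.319 J/s
H: 4.41/17.9 = 0.246 J/s
E: 15/80.5 = 0.186 J/s
D: 11.3/69.5 = 0.163 J/s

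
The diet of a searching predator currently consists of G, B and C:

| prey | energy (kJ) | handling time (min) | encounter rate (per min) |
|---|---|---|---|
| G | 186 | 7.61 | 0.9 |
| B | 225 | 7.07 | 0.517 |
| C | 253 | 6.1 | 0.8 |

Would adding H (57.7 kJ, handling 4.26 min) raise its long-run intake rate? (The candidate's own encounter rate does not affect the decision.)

No

Current rate: (0.9×186 + 0.517×225 + 0.8×253)/(1 + 0.9×7.61 + 0.517×7.07 + 0.8×6.1) = 29.67 kJ/min.
Profitability of H: 57.7/4.26 = 13.54 kJ/min.
13.54 < 29.67, so adding H would lower the average — exclude it.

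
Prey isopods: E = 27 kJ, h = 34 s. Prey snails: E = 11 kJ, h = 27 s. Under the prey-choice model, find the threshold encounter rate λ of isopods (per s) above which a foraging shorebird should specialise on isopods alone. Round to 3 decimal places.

The zero-one rule: include snails iff E₂/h₂ > λE₁/(1+λh₁). Equality gives the switch point.
λE₁h₂ = E₂ + λE₂h₁ ⇒ λ = E₂/(E₁h₂ − E₂h₁) = 11/(729 − 374) = 0.03099 per s.

0.031 per s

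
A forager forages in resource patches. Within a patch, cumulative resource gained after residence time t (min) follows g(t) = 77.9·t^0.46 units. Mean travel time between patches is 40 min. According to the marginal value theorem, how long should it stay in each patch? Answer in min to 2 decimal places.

By the marginal value theorem, leave when the instantaneous gain rate g'(t) equals the habitat-wide average g(t)/(T + t).
g'(t) = 0.46·77.9·t^-0.54. Setting 0.46·77.9·t^-0.54 = 77.9·t^0.46/(40+t) gives 0.46(40+t) = t, so 0.54·t = 0.46×40.
t* = 0.46×40/0.54 = 34.07 min.

34.07 min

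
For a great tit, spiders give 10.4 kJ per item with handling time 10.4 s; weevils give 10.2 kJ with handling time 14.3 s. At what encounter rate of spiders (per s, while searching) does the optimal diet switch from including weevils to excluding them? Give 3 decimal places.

0.239 per s

At the threshold, the rate on spiders alone equals the profitability of weevils: λ·10.4/(1 + λ·10.4) = 10.2/14.3 = 0.7133.
Rearranging, λ(10.4 − 0.7133×10.4) = 0.7133, so λ = 0.7133/2.982 = 0.2392 per s.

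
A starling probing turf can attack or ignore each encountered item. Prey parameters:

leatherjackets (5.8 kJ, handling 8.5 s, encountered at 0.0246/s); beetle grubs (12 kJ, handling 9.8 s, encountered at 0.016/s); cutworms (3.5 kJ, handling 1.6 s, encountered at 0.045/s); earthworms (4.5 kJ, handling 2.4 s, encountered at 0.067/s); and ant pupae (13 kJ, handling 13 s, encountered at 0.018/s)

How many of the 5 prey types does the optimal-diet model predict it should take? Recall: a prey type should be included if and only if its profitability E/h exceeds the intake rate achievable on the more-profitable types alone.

5

Profitabilities (E/h, kJ/s): cutworms 2.19, earthworms 1.88, beetle grubs 1.22, ant pupae 1, leatherjackets 0.682. Add prey in this order while the next type's profitability exceeds the intake rate on those already taken.
Rate on top 1: 0.1469. earthworms: 1.88 > 0.1469 → include.
Rate on top 2: 0.3723. beetle grubs: 1.22 > 0.3723 → include.
Rate on top 3: 0.4685. ant pupae: 1 > 0.4685 → include.
Rate on top 4: 0.5451. leatherjackets: 0.682 > 0.5451 → include.
Optimal diet: cutworms, earthworms, beetle grubs, ant pupae, leatherjackets — 5 of 5 types.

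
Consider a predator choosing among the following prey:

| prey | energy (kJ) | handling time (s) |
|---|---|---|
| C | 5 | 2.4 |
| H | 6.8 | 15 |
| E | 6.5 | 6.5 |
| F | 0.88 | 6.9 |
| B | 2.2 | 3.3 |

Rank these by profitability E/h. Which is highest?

Profitability E/h (kJ/s): C = 5/2.4 = 2.08, H = 6.8/15 = 0.453, E = 6.5/6.5 = 1, F = 0.88/6.9 = 0.128, B = 2.2/3.3 = 0.667.
Ranked: C > E > B > H > F.

C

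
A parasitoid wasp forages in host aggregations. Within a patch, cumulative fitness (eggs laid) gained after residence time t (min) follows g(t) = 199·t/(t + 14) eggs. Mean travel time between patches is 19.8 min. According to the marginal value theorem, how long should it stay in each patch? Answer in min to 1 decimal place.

16.6 min

Optimal t* satisfies g'(t*) = g(t*)/(T + t*).
g'(t) = 199·14/(t + 14)². Setting 199·14/(t+14)² = 199t/[(t+14)(19.8+t)] gives 14(19.8+t) = t(t+14), so t² = 14×19.8 = 277.2.
t* = √277.2 = 16.65 min.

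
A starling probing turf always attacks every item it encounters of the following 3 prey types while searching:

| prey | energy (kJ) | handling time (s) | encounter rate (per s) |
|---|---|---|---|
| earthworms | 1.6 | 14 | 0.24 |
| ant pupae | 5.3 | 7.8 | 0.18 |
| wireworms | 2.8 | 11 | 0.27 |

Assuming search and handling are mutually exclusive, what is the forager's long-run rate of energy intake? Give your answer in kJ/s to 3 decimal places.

0.240 kJ/s

R = Σλ_iE_i / (1 + Σλ_ih_i)
Numerator: 0.24×1.6 + 0.18×5.3 + 0.27×2.8 = 2.094
Denominator: 1 + 0.24×14 + 0.18×7.8 + 0.27×11 = 8.734
R = 2.094/8.734 = 0.2398 kJ/s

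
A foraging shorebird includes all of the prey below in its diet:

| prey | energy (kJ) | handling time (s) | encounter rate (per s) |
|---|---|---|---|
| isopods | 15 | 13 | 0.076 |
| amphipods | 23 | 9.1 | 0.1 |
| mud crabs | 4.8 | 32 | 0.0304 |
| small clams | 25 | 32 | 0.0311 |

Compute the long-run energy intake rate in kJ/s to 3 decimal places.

0.897 kJ/s

R = (0.076×15 + 0.1×23 + 0.0304×4.8 + 0.0311×25) / (1 + 0.076×13 + 0.1×9.1 + 0.0304×32 + 0.0311×32) = 4.363/4.866 = 0.8967 kJ/s.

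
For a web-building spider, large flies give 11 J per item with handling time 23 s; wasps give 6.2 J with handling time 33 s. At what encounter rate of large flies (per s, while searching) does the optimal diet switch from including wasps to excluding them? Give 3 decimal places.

At the threshold, the rate on large flies alone equals the profitability of wasps: λ·11/(1 + λ·23) = 6.2/33 = 0.1879.
Rearranging, λ(11 − 0.1879×23) = 0.1879, so λ = 0.1879/6.679 = 0.02813 per s.

0.028 per s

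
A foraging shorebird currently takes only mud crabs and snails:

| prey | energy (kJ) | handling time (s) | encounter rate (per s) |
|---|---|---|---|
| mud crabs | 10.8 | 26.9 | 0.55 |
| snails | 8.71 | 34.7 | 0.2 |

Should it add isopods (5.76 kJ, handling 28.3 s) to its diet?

Intake rate on the current diet: R = (0.55×10.8 + 0.2×8.71) / (1 + 0.55×26.9 + 0.2×34.7) = 7.682/22.73 = 0.3379 kJ/s.
Profitability of isopods: 5.76/28.3 = 0.2035 kJ/s.
0.2035 < 0.3379, so adding isopods would lower the average — exclude it.

No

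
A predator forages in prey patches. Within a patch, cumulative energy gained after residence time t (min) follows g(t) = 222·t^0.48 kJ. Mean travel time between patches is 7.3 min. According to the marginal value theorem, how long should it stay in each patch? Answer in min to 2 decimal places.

By the marginal value theorem, leave when the instantaneous gain rate g'(t) equals the habitat-wide average g(t)/(T + t).
g'(t) = 0.48·222·t^-0.52. Setting 0.48·222·t^-0.52 = 222·t^0.48/(7.3+t) gives 0.48(7.3+t) = t, so 0.52·t = 0.48×7.3.
t* = 0.48×7.3/0.52 = 6.738 min.

6.74 min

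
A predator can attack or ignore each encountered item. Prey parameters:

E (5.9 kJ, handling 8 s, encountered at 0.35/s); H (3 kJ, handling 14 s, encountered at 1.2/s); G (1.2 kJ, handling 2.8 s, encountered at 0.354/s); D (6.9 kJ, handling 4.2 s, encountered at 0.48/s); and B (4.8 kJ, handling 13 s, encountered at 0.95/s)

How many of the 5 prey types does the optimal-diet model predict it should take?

E/h in descending order: D 1.64, E 0.738, G 0.429, B 0.369, H 0.214 kJ/s. The optimal diet is the largest prefix of this list for which every included type satisfies E_i/h_i > R on the types above it.
Rate on top 1: 1.098. E: 0.738 < 1.098 → exclude; stop.
Optimal diet: D — 1 of 5 types.

1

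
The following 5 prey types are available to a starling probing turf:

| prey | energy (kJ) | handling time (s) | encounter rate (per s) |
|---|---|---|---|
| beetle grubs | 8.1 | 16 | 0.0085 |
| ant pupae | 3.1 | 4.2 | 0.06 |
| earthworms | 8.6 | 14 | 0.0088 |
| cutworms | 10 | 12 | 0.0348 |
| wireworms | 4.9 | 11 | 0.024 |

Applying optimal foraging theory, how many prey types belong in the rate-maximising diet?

E/h in descending order: cutworms 0.833, ant pupae 0.738, earthworms 0.614, beetle grubs 0.506, wireworms 0.445 kJ/s. The optimal diet is the largest prefix of this list for which every included type satisfies E_i/h_i > R on the types above it.
Rate on top 1: 0.2455. ant pupae: 0.738 > 0.2455 → include.
Rate on top 2: 0.3198. earthworms: 0.614 > 0.3198 → include.
Rate on top 3: 0.3401. beetle grubs: 0.506 > 0.3401 → include.
Rate on top 4: 0.3518. wireworms: 0.445 > 0.3518 → include.
Optimal diet: cutworms, ant pupae, earthworms, beetle grubs, wireworms — 5 of 5 types.

5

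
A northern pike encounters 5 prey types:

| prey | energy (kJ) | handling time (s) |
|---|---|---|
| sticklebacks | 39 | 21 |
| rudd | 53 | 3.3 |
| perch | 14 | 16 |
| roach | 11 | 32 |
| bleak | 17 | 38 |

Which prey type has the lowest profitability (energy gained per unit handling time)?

In descending order of E/h:
rudd: 53/3.3 = 16.1 kJ/s
sticklebacks: 39/21 = 1.86 kJ/s
perch: 14/16 = 0.875 kJ/s
bleak: 17/38 = 0.447 kJ/s
roach: 11/32 = 0.344 kJ/s

roach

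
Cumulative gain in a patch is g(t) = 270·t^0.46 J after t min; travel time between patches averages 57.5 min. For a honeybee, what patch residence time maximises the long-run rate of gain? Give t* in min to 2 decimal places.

48.98 min

Maximise g(t)/(T+t): set derivative to zero → g'(t)(T+t) = g(t).
g'(t) = 0.46·270·t^-0.54. Setting 0.46·270·t^-0.54 = 270·t^0.46/(57.5+t) gives 0.46(57.5+t) = t, so 0.54·t = 0.46×57.5.
t* = 0.46×57.5/0.54 = 48.98 min.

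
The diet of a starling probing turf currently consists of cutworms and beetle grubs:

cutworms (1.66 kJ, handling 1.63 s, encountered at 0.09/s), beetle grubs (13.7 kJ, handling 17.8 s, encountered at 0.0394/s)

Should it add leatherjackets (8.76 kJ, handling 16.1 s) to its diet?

Intake rate on the current diet: R = (0.09×1.66 + 0.0394×13.7) / (1 + 0.09×1.63 + 0.0394×17.8) = 0.6892/1.848 = 0.3729 kJ/s.
Profitability of leatherjackets: 8.76/16.1 = 0.5441 kJ/s.
Since 0.5441 > R, including leatherjackets increases the long-run rate.

Yes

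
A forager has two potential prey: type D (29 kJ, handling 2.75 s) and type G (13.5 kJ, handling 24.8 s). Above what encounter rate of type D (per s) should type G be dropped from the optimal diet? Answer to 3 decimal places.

The zero-one rule: include type G iff E₂/h₂ > λE₁/(1+λh₁). Equality gives the switch point.
λE₁h₂ = E₂ + λE₂h₁ ⇒ λ = E₂/(E₁h₂ − E₂h₁) = 13.5/(719.2 − 37.12) = 0.01979 per s.

0.020 per s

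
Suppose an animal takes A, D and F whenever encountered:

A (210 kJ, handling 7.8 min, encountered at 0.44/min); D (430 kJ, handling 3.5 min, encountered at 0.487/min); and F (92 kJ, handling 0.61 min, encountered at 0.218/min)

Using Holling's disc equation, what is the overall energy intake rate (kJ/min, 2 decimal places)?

51.34 kJ/min

Energy encountered per unit search time: 0.44×210 + 0.487×430 + 0.218×92 = 321.9 kJ/min.
Handling time per unit search time: 0.44×7.8 + 0.487×3.5 + 0.218×0.61 = 5.269.
Rate = 321.9/(1 + 5.269) = 51.34 kJ/min.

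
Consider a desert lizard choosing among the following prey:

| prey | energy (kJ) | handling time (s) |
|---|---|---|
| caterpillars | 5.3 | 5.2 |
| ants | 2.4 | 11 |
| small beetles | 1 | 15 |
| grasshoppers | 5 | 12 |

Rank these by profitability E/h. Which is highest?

caterpillars

In descending order of E/h:
caterpillars: 5.3/5.2 = 1.02 kJ/s
grasshoppers: 5/12 = 0.417 kJ/s
ants: 2.4/11 = 0.218 kJ/s
small beetles: 1/15 = 0.0667 kJ/s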